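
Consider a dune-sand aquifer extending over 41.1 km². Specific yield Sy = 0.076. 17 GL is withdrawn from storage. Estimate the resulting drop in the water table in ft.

A = 41.1 km² = 4.11 × 10^7 m²
ΔV = 17 GL = 1.7 × 10^7 m³
Δh = ΔV / (Sy × A) = 1.7 × 10^7 m³ / (0.076 × 4.11 × 10^7 m²) = 5.442 m
Δh = 5.442 m = 17.86 ft

Δh ≈ 17.9 ft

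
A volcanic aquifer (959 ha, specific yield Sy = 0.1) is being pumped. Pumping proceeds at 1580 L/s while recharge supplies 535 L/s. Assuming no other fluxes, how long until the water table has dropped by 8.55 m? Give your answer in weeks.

A = 959 ha = 9.59 × 10^6 m²
ΔV = Sy × A × Δh = 0.1 × 9.59 × 10^6 × 8.55 = 8.199 × 10^6 m³
Net withdrawal = 1580 − 535 = 1045 L/s = 90290 m³/d
t = ΔV / Q = 8.199 × 10^6 m³ / 90290 m³/d = 90.81 d
t = 90.81 d ≈ 12.97 weeks

t ≈ 13 weeks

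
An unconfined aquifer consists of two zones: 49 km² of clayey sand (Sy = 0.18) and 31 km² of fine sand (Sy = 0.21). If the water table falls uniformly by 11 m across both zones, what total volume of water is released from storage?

A₁ = 49 km² = 4.9 × 10^7 m²; A₂ = 31 km² = 3.1 × 10^7 m²
ΔV₁ = 0.18 × 4.9 × 10^7 × 11 = 9.702 × 10^7 m³
ΔV₂ = 0.21 × 3.1 × 10^7 × 11 = 7.161 × 10^7 m³
ΔV = ΔV₁ + ΔV₂ = 1.686 × 10^8 m³

ΔV ≈ 1.69 × 10^8 m³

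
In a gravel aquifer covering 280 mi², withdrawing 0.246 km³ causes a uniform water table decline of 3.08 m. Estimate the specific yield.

A = 280 mi² = 7.252 × 10^8 m²
ΔV = 0.246 km³ = 2.46 × 10^8 m³
Sy = ΔV / (A × Δh) = 2.46 × 10^8 m³ / (7.252 × 10^8 m² × 3.08 m) = 0.1101

Sy ≈ 0.11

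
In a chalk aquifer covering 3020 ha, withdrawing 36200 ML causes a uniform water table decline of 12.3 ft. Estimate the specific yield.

Sy ≈ 0.32

A = 3020 ha = 3.02 × 10^7 m²
Δh = 12.3 ft = 3.749 m
ΔV = 36200 ML = 3.62 × 10^7 m³
Sy = ΔV / (A × Δh) = 3.62 × 10^7 m³ / (3.02 × 10^7 m² × 3.749 m) = 0.3197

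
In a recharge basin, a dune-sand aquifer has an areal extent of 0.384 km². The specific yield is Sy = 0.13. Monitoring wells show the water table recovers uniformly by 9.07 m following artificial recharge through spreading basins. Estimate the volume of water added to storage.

A = 0.384 km² = 3.84 × 10^5 m²
ΔV = Sy × A × Δh = 0.13 × 3.84 × 10^5 m² × 9.07 m = 4.528 × 10^5 m³

ΔV ≈ 4.53 × 10^5 m³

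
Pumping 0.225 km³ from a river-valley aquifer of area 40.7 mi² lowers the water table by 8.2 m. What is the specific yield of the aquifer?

A = 40.7 mi² = 1.054 × 10^8 m²
ΔV = 0.225 km³ = 2.25 × 10^8 m³
Sy = ΔV / (A × Δh) = 2.25 × 10^8 m³ / (1.054 × 10^8 m² × 8.2 m) = 0.2603

Sy ≈ 0.26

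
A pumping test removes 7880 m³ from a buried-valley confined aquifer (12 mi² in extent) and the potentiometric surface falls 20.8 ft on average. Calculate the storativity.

A = 12 mi² = 3.108 × 10^7 m²
Δh = 20.8 ft = 6.34 m
S = ΔV / (A × Δh) = 7880 m³ / (3.108 × 10^7 m² × 6.34 m) = 3.999 × 10^-5

S ≈ 4 × 10^-5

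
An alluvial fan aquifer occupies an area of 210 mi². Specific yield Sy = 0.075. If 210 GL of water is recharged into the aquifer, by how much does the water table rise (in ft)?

A = 210 mi² = 5.439 × 10^8 m²
ΔV = 210 GL = 2.1 × 10^8 m³
Δh = ΔV / (Sy × A) = 2.1 × 10^8 m³ / (0.075 × 5.439 × 10^8 m²) = 5.148 m
Δh = 5.148 m = 16.89 ft

Δh ≈ 16.9 ft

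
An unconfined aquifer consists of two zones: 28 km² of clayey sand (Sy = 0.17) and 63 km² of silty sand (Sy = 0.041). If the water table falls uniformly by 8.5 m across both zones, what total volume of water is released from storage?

A₁ = 28 km² = 2.8 × 10^7 m²; A₂ = 63 km² = 6.3 × 10^7 m²
ΔV₁ = 0.17 × 2.8 × 10^7 × 8.5 = 4.046 × 10^7 m³
ΔV₂ = 0.041 × 6.3 × 10^7 × 8.5 = 2.196 × 10^7 m³
ΔV = ΔV₁ + ΔV₂ = 6.242 × 10^7 m³

ΔV ≈ 6.24 × 10^7 m³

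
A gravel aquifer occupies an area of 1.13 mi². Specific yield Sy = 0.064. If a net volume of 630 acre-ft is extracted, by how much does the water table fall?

Δh ≈ 4.15 m

A = 1.13 mi² = 2.927 × 10^6 m²
ΔV = 630 acre-ft = 7.771 × 10^5 m³
Δh = ΔV / (Sy × A) = 7.771 × 10^5 m³ / (0.064 × 2.927 × 10^6 m²) = 4.149 m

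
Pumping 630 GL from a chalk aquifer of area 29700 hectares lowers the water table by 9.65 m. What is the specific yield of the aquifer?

A = 29700 hectares = 2.97 × 10^8 m²
ΔV = 630 GL = 6.3 × 10^8 m³
Sy = ΔV / (A × Δh) = 6.3 × 10^8 m³ / (2.97 × 10^8 m² × 9.65 m) = 0.2198

Sy ≈ 0.22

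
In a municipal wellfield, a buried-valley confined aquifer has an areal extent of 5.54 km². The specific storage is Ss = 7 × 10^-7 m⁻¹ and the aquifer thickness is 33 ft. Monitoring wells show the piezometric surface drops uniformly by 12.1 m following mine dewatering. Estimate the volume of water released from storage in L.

b = 33 ft = 10.06 m
S = Ss × b = 7 × 10^-7 m⁻¹ × 10.06 m = 7.041 × 10^-6
A = 5.54 km² = 5.54 × 10^6 m²
ΔV = S × A × Δh = 7.041 × 10^-6 × 5.54 × 10^6 m² × 12.1 m = 472 m³
ΔV = 472 m³ = 4.72 × 10^5 L

ΔV ≈ 4.72 × 10^5 L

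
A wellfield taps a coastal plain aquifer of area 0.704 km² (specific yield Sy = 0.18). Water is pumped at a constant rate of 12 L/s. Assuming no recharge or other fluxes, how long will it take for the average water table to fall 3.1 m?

A = 0.704 km² = 7.04 × 10^5 m²
ΔV = Sy × A × Δh = 0.18 × 7.04 × 10^5 × 3.1 = 3.928 × 10^5 m³
Q = 12 L/s = 1037 m³/d
t = ΔV / Q = 3.928 × 10^5 m³ / 1037 m³/d = 378.9 d

t ≈ 379 days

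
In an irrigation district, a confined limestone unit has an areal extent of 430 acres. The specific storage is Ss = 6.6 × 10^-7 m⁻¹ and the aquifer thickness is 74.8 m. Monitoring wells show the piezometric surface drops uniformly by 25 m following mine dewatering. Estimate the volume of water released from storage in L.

S = Ss × b = 6.6 × 10^-7 m⁻¹ × 74.8 m = 4.937 × 10^-5
A = 430 acres = 1.74 × 10^6 m²
ΔV = S × A × Δh = 4.937 × 10^-5 × 1.74 × 10^6 m² × 25 m = 2148 m³
ΔV = 2148 m³ = 2.148 × 10^6 L

ΔV ≈ 2.15 × 10^6 L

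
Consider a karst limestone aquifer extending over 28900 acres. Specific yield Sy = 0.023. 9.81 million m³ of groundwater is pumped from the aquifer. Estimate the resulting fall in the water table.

A = 28900 acres = 1.17 × 10^8 m²
ΔV = 9.81 million m³ = 9.81 × 10^6 m³
Δh = ΔV / (Sy × A) = 9.81 × 10^6 m³ / (0.023 × 1.17 × 10^8 m²) = 3.647 m

Δh ≈ 3.65 m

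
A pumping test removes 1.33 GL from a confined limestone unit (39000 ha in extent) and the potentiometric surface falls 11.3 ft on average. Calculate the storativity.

A = 39000 ha = 3.9 × 10^8 m²
Δh = 11.3 ft = 3.444 m
ΔV = 1.33 GL = 1.33 × 10^6 m³
S = ΔV / (A × Δh) = 1.33 × 10^6 m³ / (3.9 × 10^8 m² × 3.444 m) = 9.901 × 10^-4

S ≈ 9.9 × 10^-4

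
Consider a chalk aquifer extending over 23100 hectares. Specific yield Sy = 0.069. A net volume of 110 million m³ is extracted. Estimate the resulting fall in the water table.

A = 23100 hectares = 2.31 × 10^8 m²
ΔV = 110 million m³ = 1.1 × 10^8 m³
Δh = ΔV / (Sy × A) = 1.1 × 10^8 m³ / (0.069 × 2.31 × 10^8 m²) = 6.901 m

Δh ≈ 6.9 m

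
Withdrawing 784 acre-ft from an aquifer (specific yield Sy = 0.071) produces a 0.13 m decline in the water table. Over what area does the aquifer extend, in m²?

ΔV = 784 acre-ft = 9.67 × 10^5 m³
A = ΔV / (Sy × Δh) = 9.67 × 10^5 / (0.071 × 0.13) = 1.048 × 10^8 m²

A ≈ 1.05 × 10^8 m²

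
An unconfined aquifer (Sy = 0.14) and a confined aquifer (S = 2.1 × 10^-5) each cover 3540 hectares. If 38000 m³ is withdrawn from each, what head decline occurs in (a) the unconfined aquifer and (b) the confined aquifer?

A = 3540 hectares = 3.54 × 10^7 m²
Unconfined: Δh_u = ΔV/(Sy·A) = 38000/(0.14 × 3.54 × 10^7) = 0.007667 m
Confined: Δh_c = ΔV/(S·A) = 38000/(2.1 × 10^-5 × 3.54 × 10^7) = 51.12 m

Δh_u ≈ 0.00767 m; Δh_c ≈ 51.1 m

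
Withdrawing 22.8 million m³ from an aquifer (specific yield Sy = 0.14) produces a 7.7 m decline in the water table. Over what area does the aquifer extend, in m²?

ΔV = 22.8 million m³ = 2.28 × 10^7 m³
A = ΔV / (Sy × Δh) = 2.28 × 10^7 / (0.14 × 7.7) = 2.115 × 10^7 m²

A ≈ 2.12 × 10^7 m²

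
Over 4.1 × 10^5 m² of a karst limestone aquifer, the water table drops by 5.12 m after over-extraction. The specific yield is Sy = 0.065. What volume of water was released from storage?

ΔV ≈ 1.36 × 10^5 m³

ΔV = Sy × A × Δh = 0.065 × 4.1 × 10^5 m² × 5.12 m = 1.364 × 10^5 m³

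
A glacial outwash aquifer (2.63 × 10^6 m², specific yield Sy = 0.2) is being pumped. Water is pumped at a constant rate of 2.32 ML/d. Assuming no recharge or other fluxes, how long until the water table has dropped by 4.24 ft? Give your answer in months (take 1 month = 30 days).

Δh = 4.24 ft = 1.292 m
ΔV = Sy × A × Δh = 0.2 × 2.63 × 10^6 × 1.292 = 6.798 × 10^5 m³
Q = 2.32 ML/d = 2320 m³/d
t = ΔV / Q = 6.798 × 10^5 m³ / 2320 m³/d = 293 d
t = 293 d ≈ 9.767 months

t ≈ 9.77 months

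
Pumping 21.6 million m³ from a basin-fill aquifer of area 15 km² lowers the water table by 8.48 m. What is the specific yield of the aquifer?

A = 15 km² = 1.5 × 10^7 m²
ΔV = 21.6 million m³ = 2.16 × 10^7 m³
Sy = ΔV / (A × Δh) = 2.16 × 10^7 m³ / (1.5 × 10^7 m² × 8.48 m) = 0.1698

Sy ≈ 0.17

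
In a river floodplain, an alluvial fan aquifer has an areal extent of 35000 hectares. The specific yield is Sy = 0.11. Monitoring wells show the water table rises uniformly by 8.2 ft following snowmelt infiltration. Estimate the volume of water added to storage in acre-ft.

A = 35000 hectares = 3.5 × 10^8 m²
Δh = 8.2 ft = 2.499 m
ΔV = Sy × A × Δh = 0.11 × 3.5 × 10^8 m² × 2.499 m = 9.623 × 10^7 m³
ΔV = 9.623 × 10^7 m³ = 78010 acre-ft

ΔV ≈ 78000 acre-ft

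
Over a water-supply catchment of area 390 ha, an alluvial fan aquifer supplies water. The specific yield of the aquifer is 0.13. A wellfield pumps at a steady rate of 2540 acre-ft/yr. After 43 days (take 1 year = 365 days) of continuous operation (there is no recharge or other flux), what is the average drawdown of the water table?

Δh ≈ 0.728 m

A = 390 ha = 3.9 × 10^6 m²
Q = 2540 acre-ft/yr = 8584 m³/d
ΔV = Q × t = 8584 m³/d × 43 d = 3.691 × 10^5 m³
Δh = ΔV / (Sy × A) = 3.691 × 10^5 / (0.13 × 3.9 × 10^6) = 0.728 m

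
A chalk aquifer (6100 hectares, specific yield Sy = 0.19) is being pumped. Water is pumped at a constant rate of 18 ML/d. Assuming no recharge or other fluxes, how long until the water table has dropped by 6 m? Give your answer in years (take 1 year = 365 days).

t ≈ 10.6 years

A = 6100 hectares = 6.1 × 10^7 m²
ΔV = Sy × A × Δh = 0.19 × 6.1 × 10^7 × 6 = 6.954 × 10^7 m³
Q = 18 ML/d = 18000 m³/d
t = ΔV / Q = 6.954 × 10^7 m³ / 18000 m³/d = 3863 d
t = 3863 d ≈ 10.58 years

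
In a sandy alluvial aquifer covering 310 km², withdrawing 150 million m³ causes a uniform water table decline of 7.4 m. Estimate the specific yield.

Sy ≈ 0.065

A = 310 km² = 3.1 × 10^8 m²
ΔV = 150 million m³ = 1.5 × 10^8 m³
Sy = ΔV / (A × Δh) = 1.5 × 10^8 m³ / (3.1 × 10^8 m² × 7.4 m) = 0.06539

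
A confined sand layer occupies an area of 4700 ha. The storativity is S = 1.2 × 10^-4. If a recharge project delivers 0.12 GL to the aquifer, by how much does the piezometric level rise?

Δh ≈ 21.3 m

A = 4700 ha = 4.7 × 10^7 m²
ΔV = 0.12 GL = 1.2 × 10^5 m³
Δh = ΔV / (S × A) = 1.2 × 10^5 m³ / (1.2 × 10^-4 × 4.7 × 10^7 m²) = 21.28 m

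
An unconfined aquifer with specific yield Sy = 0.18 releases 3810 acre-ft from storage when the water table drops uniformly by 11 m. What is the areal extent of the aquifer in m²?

A ≈ 2.37 × 10^6 m²

ΔV = 3810 acre-ft = 4.7 × 10^6 m³
A = ΔV / (Sy × Δh) = 4.7 × 10^6 / (0.18 × 11) = 2.374 × 10^6 m²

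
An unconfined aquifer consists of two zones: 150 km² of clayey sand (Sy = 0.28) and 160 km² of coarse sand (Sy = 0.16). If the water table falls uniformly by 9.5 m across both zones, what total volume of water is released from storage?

A₁ = 150 km² = 1.5 × 10^8 m²; A₂ = 160 km² = 1.6 × 10^8 m²
ΔV₁ = 0.28 × 1.5 × 10^8 × 9.5 = 3.99 × 10^8 m³
ΔV₂ = 0.16 × 1.6 × 10^8 × 9.5 = 2.432 × 10^8 m³
ΔV = ΔV₁ + ΔV₂ = 6.422 × 10^8 m³

ΔV ≈ 6.42 × 10^8 m³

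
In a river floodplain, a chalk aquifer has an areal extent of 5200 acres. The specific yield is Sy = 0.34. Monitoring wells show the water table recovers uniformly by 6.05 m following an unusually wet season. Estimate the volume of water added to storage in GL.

ΔV ≈ 43.3 GL

A = 5200 acres = 2.104 × 10^7 m²
ΔV = Sy × A × Δh = 0.34 × 2.104 × 10^7 m² × 6.05 m = 4.329 × 10^7 m³
ΔV = 4.329 × 10^7 m³ = 43.29 GL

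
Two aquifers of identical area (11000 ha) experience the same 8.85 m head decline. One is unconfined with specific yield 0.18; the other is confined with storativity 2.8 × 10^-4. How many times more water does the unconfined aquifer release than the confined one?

A = 11000 ha = 1.1 × 10^8 m²
Unconfined: ΔV_u = Sy × A × Δh = 0.18 × 1.1 × 10^8 × 8.85 = 1.752 × 10^8 m³
Confined: ΔV_c = S × A × Δh = 2.8 × 10^-4 × 1.1 × 10^8 × 8.85 = 2.726 × 10^5 m³
Ratio = ΔV_u / ΔV_c = Sy / S = 0.18 / 2.8 × 10^-4 = 642.9

ΔV_u / ΔV_c ≈ 643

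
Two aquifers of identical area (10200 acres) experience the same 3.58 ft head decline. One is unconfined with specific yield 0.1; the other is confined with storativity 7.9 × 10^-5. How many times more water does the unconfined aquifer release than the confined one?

A = 10200 acres = 4.128 × 10^7 m²
Δh = 3.58 ft = 1.091 m
Unconfined: ΔV_u = Sy × A × Δh = 0.1 × 4.128 × 10^7 × 1.091 = 4.504 × 10^6 m³
Confined: ΔV_c = S × A × Δh = 7.9 × 10^-5 × 4.128 × 10^7 × 1.091 = 3558 m³
Ratio = ΔV_u / ΔV_c = Sy / S = 0.1 / 7.9 × 10^-5 = 1266

ΔV_u / ΔV_c ≈ 1270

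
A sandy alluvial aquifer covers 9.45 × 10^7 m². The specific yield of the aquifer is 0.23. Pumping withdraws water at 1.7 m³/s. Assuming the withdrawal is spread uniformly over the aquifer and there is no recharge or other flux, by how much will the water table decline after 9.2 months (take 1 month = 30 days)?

Q = 1.7 m³/s = 1.469 × 10^5 m³/d
t = 9.2 months = 276 d
ΔV = Q × t = 1.469 × 10^5 m³/d × 276 d = 4.054 × 10^7 m³
Δh = ΔV / (Sy × A) = 4.054 × 10^7 / (0.23 × 9.45 × 10^7) = 1.865 m

Δh ≈ 1.87 m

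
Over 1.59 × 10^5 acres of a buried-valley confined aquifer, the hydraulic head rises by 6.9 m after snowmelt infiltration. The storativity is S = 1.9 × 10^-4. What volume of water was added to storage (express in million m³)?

ΔV ≈ 0.844 million m³

A = 1.59 × 10^5 acres = 6.435 × 10^8 m²
ΔV = S × A × Δh = 1.9 × 10^-4 × 6.435 × 10^8 m² × 6.9 m = 8.436 × 10^5 m³
ΔV = 8.436 × 10^5 m³ = 0.8436 million m³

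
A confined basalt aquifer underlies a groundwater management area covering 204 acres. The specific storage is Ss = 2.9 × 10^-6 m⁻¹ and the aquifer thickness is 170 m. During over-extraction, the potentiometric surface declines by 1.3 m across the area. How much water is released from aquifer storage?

S = Ss × b = 2.9 × 10^-6 m⁻¹ × 170 m = 4.93 × 10^-4
A = 204 acres = 8.256 × 10^5 m²
ΔV = S × A × Δh = 4.93 × 10^-4 × 8.256 × 10^5 m² × 1.3 m = 529.1 m³

ΔV ≈ 529 m³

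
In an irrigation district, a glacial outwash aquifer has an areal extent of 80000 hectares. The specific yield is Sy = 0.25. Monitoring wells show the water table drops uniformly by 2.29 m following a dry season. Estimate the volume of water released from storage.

A = 80000 hectares = 8 × 10^8 m²
ΔV = Sy × A × Δh = 0.25 × 8 × 10^8 m² × 2.29 m = 4.58 × 10^8 m³

ΔV ≈ 4.58 × 10^8 m³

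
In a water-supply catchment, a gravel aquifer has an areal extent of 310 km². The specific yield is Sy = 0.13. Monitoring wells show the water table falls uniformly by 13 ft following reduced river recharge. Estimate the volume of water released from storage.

ΔV ≈ 1.6 × 10^8 m³

A = 310 km² = 3.1 × 10^8 m²
Δh = 13 ft = 3.962 m
ΔV = Sy × A × Δh = 0.13 × 3.1 × 10^8 m² × 3.962 m = 1.597 × 10^8 m³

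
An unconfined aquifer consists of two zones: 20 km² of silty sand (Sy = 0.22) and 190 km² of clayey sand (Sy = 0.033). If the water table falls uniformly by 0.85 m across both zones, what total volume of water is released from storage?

A₁ = 20 km² = 2 × 10^7 m²; A₂ = 190 km² = 1.9 × 10^8 m²
ΔV₁ = 0.22 × 2 × 10^7 × 0.85 = 3.74 × 10^6 m³
ΔV₂ = 0.033 × 1.9 × 10^8 × 0.85 = 5.33 × 10^6 m³
ΔV = ΔV₁ + ΔV₂ = 9.069 × 10^6 m³

ΔV ≈ 9.07 × 10^6 m³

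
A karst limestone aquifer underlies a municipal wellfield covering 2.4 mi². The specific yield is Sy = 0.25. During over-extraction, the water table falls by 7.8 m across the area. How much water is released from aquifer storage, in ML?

ΔV ≈ 12100 ML

A = 2.4 mi² = 6.216 × 10^6 m²
ΔV = Sy × A × Δh = 0.25 × 6.216 × 10^6 m² × 7.8 m = 1.212 × 10^7 m³
ΔV = 1.212 × 10^7 m³ = 12120 ML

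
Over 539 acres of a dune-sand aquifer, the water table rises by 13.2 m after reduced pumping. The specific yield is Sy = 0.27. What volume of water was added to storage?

A = 539 acres = 2.181 × 10^6 m²
ΔV = Sy × A × Δh = 0.27 × 2.181 × 10^6 m² × 13.2 m = 7.774 × 10^6 m³

ΔV ≈ 7.77 × 10^6 m³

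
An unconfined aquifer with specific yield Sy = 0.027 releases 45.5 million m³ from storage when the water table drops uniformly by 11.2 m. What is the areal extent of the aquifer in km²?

A ≈ 150 km²

ΔV = 45.5 million m³ = 4.55 × 10^7 m³
A = ΔV / (Sy × Δh) = 4.55 × 10^7 / (0.027 × 11.2) = 1.505 × 10^8 m²
A = 1.505 × 10^8 m² = 150.5 km²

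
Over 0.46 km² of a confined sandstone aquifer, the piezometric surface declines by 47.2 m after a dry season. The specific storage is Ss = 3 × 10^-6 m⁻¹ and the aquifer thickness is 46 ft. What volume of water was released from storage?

b = 46 ft = 14.02 m
S = Ss × b = 3 × 10^-6 m⁻¹ × 14.02 m = 4.206 × 10^-5
A = 0.46 km² = 4.6 × 10^5 m²
ΔV = S × A × Δh = 4.206 × 10^-5 × 4.6 × 10^5 m² × 47.2 m = 913.3 m³

ΔV ≈ 913 m³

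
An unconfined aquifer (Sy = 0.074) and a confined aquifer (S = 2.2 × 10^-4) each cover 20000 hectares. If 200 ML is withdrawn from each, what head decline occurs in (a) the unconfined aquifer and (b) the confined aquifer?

Δh_u ≈ 0.0135 m; Δh_c ≈ 4.55 m

A = 20000 hectares = 2 × 10^8 m²
ΔV = 200 ML = 2 × 10^5 m³
Unconfined: Δh_u = ΔV/(Sy·A) = 2 × 10^5/(0.074 × 2 × 10^8) = 0.01351 m
Confined: Δh_c = ΔV/(S·A) = 2 × 10^5/(2.2 × 10^-4 × 2 × 10^8) = 4.545 m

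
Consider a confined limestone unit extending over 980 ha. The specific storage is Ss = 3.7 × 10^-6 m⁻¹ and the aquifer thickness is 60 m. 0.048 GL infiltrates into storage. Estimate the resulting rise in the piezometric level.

S = Ss × b = 3.7 × 10^-6 m⁻¹ × 60 m = 2.22 × 10^-4
A = 980 ha = 9.8 × 10^6 m²
ΔV = 0.048 GL = 48000 m³
Δh = ΔV / (S × A) = 48000 m³ / (2.22 × 10^-4 × 9.8 × 10^6 m²) = 22.06 m

Δh ≈ 22.1 m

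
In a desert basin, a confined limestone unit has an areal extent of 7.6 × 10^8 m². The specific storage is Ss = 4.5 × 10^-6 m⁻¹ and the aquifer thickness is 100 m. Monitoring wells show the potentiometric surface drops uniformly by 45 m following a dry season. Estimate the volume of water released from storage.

ΔV ≈ 1.54 × 10^7 m³

S = Ss × b = 4.5 × 10^-6 m⁻¹ × 100 m = 4.5 × 10^-4
ΔV = S × A × Δh = 4.5 × 10^-4 × 7.6 × 10^8 m² × 45 m = 1.539 × 10^7 m³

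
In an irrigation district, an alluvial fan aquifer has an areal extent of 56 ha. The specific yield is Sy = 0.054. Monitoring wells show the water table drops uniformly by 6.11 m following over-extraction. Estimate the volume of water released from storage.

ΔV ≈ 1.85 × 10^5 m³

A = 56 ha = 5.6 × 10^5 m²
ΔV = Sy × A × Δh = 0.054 × 5.6 × 10^5 m² × 6.11 m = 1.848 × 10^5 m³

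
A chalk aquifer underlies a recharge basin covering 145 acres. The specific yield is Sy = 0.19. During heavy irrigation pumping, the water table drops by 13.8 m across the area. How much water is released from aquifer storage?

ΔV ≈ 1.54 × 10^6 m³

A = 145 acres = 5.868 × 10^5 m²
ΔV = Sy × A × Δh = 0.19 × 5.868 × 10^5 m² × 13.8 m = 1.539 × 10^6 m³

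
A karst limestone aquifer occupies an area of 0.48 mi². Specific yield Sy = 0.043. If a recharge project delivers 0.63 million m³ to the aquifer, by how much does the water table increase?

Δh ≈ 11.8 m

A = 0.48 mi² = 1.243 × 10^6 m²
ΔV = 0.63 million m³ = 6.3 × 10^5 m³
Δh = ΔV / (Sy × A) = 6.3 × 10^5 m³ / (0.043 × 1.243 × 10^6 m²) = 11.79 m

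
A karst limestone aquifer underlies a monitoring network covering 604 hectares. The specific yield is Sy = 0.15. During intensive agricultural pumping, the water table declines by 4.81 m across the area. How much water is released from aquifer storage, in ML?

ΔV ≈ 4360 ML

A = 604 hectares = 6.04 × 10^6 m²
ΔV = Sy × A × Δh = 0.15 × 6.04 × 10^6 m² × 4.81 m = 4.358 × 10^6 m³
ΔV = 4.358 × 10^6 m³ = 4358 ML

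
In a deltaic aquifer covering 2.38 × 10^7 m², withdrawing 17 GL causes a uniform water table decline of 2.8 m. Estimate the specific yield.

Sy ≈ 0.26

ΔV = 17 GL = 1.7 × 10^7 m³
Sy = ΔV / (A × Δh) = 1.7 × 10^7 m³ / (2.38 × 10^7 m² × 2.8 m) = 0.2551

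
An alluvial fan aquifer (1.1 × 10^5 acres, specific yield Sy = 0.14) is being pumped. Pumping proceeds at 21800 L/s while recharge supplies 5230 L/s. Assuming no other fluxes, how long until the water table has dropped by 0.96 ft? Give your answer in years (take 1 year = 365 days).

A = 1.1 × 10^5 acres = 4.452 × 10^8 m²
Δh = 0.96 ft = 0.2926 m
ΔV = Sy × A × Δh = 0.14 × 4.452 × 10^8 × 0.2926 = 1.824 × 10^7 m³
Net withdrawal = 21800 − 5230 = 16570 L/s = 1.432 × 10^6 m³/d
t = ΔV / Q = 1.824 × 10^7 m³ / 1.432 × 10^6 m³/d = 12.74 d
t = 12.74 d ≈ 0.0349 years

t ≈ 0.0349 years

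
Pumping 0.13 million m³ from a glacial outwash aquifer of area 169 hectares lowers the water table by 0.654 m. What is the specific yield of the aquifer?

A = 169 hectares = 1.69 × 10^6 m²
ΔV = 0.13 million m³ = 1.3 × 10^5 m³
Sy = ΔV / (A × Δh) = 1.3 × 10^5 m³ / (1.69 × 10^6 m² × 0.654 m) = 0.1176

Sy ≈ 0.12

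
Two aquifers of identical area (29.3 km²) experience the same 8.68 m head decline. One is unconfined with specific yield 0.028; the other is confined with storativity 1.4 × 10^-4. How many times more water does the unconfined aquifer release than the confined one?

A = 29.3 km² = 2.93 × 10^7 m²
Unconfined: ΔV_u = Sy × A × Δh = 0.028 × 2.93 × 10^7 × 8.68 = 7.121 × 10^6 m³
Confined: ΔV_c = S × A × Δh = 1.4 × 10^-4 × 2.93 × 10^7 × 8.68 = 35610 m³
Ratio = ΔV_u / ΔV_c = Sy / S = 0.028 / 1.4 × 10^-4 = 200

ΔV_u / ΔV_c ≈ 200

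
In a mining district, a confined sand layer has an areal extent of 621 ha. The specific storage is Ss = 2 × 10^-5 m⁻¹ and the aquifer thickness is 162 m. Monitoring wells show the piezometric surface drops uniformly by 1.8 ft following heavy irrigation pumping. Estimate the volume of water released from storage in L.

ΔV ≈ 1.1 × 10^7 L

S = Ss × b = 2 × 10^-5 m⁻¹ × 162 m = 3.24 × 10^-3
A = 621 ha = 6.21 × 10^6 m²
Δh = 1.8 ft = 0.5486 m
ΔV = S × A × Δh = 0.00324 × 6.21 × 10^6 m² × 0.5486 m = 11040 m³
ΔV = 11040 m³ = 1.104 × 10^7 L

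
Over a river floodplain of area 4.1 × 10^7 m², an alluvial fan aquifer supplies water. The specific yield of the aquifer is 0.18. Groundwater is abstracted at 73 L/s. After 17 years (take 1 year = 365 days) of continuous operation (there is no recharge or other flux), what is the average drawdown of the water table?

Δh ≈ 5.3 m

Q = 73 L/s = 6307 m³/d
t = 17 years = 6205 d
ΔV = Q × t = 6307 m³/d × 6205 d = 3.914 × 10^7 m³
Δh = ΔV / (Sy × A) = 3.914 × 10^7 / (0.18 × 4.1 × 10^7) = 5.303 m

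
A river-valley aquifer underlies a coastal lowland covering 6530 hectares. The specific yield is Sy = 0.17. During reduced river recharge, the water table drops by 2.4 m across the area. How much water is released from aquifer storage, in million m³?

ΔV ≈ 26.6 million m³

A = 6530 hectares = 6.53 × 10^7 m²
ΔV = Sy × A × Δh = 0.17 × 6.53 × 10^7 m² × 2.4 m = 2.664 × 10^7 m³
ΔV = 2.664 × 10^7 m³ = 26.64 million m³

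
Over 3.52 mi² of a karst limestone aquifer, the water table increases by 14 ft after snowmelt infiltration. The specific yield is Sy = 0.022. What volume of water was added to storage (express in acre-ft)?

A = 3.52 mi² = 9.117 × 10^6 m²
Δh = 14 ft = 4.267 m
ΔV = Sy × A × Δh = 0.022 × 9.117 × 10^6 m² × 4.267 m = 8.559 × 10^5 m³
ΔV = 8.559 × 10^5 m³ = 693.9 acre-ft

ΔV ≈ 694 acre-ft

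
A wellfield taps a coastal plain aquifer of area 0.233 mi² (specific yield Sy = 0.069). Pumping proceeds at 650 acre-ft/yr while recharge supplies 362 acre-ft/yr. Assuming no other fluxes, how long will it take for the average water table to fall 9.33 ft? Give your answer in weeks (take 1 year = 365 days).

t ≈ 17.4 weeks

A = 0.233 mi² = 6.035 × 10^5 m²
Δh = 9.33 ft = 2.844 m
ΔV = Sy × A × Δh = 0.069 × 6.035 × 10^5 × 2.844 = 1.184 × 10^5 m³
Net withdrawal = 650 − 362 = 288 acre-ft/yr = 973.3 m³/d
t = ΔV / Q = 1.184 × 10^5 m³ / 973.3 m³/d = 121.7 d
t = 121.7 d ≈ 17.38 weeks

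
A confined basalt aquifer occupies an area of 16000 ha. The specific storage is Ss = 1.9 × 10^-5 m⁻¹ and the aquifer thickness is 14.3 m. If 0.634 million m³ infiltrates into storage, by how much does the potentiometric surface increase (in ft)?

Δh ≈ 47.8 ft

S = Ss × b = 1.9 × 10^-5 m⁻¹ × 14.3 m = 2.717 × 10^-4
A = 16000 ha = 1.6 × 10^8 m²
ΔV = 0.634 million m³ = 6.34 × 10^5 m³
Δh = ΔV / (S × A) = 6.34 × 10^5 m³ / (2.717 × 10^-4 × 1.6 × 10^8 m²) = 14.58 m
Δh = 14.58 m = 47.85 ft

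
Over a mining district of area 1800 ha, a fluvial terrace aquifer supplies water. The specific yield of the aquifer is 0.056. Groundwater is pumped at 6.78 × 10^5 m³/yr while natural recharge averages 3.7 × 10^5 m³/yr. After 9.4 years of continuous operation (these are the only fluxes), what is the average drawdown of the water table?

A = 1800 ha = 1.8 × 10^7 m²
Net abstraction = 6.78 × 10^5 − 3.7 × 10^5 = 3.08 × 10^5 m³/yr
Q_net = 3.08 × 10^5 m³/yr = 843.8 m³/d
t = 9.4 years = 3431 d
ΔV = Q × t = 843.8 m³/d × 3431 d = 2.895 × 10^6 m³
Δh = ΔV / (Sy × A) = 2.895 × 10^6 / (0.056 × 1.8 × 10^7) = 2.872 m

Δh ≈ 2.87 m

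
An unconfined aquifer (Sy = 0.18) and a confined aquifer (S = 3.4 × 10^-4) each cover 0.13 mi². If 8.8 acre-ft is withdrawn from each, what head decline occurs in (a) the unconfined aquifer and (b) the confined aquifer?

A = 0.13 mi² = 3.367 × 10^5 m²
ΔV = 8.8 acre-ft = 10850 m³
Unconfined: Δh_u = ΔV/(Sy·A) = 10850/(0.18 × 3.367 × 10^5) = 0.1791 m
Confined: Δh_c = ΔV/(S·A) = 10850/(3.4 × 10^-4 × 3.367 × 10^5) = 94.82 m

Δh_u ≈ 0.179 m; Δh_c ≈ 94.8 m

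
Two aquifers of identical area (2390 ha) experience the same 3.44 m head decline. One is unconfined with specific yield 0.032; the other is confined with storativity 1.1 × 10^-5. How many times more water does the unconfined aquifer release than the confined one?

A = 2390 ha = 2.39 × 10^7 m²
Unconfined: ΔV_u = Sy × A × Δh = 0.032 × 2.39 × 10^7 × 3.44 = 2.631 × 10^6 m³
Confined: ΔV_c = S × A × Δh = 1.1 × 10^-5 × 2.39 × 10^7 × 3.44 = 904.4 m³
Ratio = ΔV_u / ΔV_c = Sy / S = 0.032 / 1.1 × 10^-5 = 2909

ΔV_u / ΔV_c ≈ 2910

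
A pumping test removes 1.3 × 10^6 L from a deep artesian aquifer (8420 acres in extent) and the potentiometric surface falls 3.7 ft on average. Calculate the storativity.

A = 8420 acres = 3.407 × 10^7 m²
Δh = 3.7 ft = 1.128 m
ΔV = 1.3 × 10^6 L = 1300 m³
S = ΔV / (A × Δh) = 1300 m³ / (3.407 × 10^7 m² × 1.128 m) = 3.383 × 10^-5

S ≈ 3.4 × 10^-5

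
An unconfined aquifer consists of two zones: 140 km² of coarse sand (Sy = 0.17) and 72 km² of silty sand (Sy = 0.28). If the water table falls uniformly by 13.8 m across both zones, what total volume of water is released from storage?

ΔV ≈ 6.07 × 10^8 m³

A₁ = 140 km² = 1.4 × 10^8 m²; A₂ = 72 km² = 7.2 × 10^7 m²
ΔV₁ = 0.17 × 1.4 × 10^8 × 13.8 = 3.284 × 10^8 m³
ΔV₂ = 0.28 × 7.2 × 10^7 × 13.8 = 2.782 × 10^8 m³
ΔV = ΔV₁ + ΔV₂ = 6.066 × 10^8 m³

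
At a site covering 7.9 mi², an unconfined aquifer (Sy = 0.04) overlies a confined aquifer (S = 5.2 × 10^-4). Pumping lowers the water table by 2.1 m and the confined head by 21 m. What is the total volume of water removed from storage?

A = 7.9 mi² = 2.046 × 10^7 m²
Unconfined: ΔV_u = Sy × A × Δh_u = 0.04 × 2.046 × 10^7 × 2.1 = 1.719 × 10^6 m³
Confined: ΔV_c = S × A × Δh_c = 5.2 × 10^-4 × 2.046 × 10^7 × 21 = 2.234 × 10^5 m³
Total ΔV = 1.719 × 10^6 + 2.234 × 10^5 = 1.942 × 10^6 m³

ΔV ≈ 1.94 × 10^6 m³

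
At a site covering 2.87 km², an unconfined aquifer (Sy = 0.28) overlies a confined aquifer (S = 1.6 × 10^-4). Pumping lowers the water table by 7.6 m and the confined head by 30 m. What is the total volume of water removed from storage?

A = 2.87 km² = 2.87 × 10^6 m²
Unconfined: ΔV_u = Sy × A × Δh_u = 0.28 × 2.87 × 10^6 × 7.6 = 6.107 × 10^6 m³
Confined: ΔV_c = S × A × Δh_c = 1.6 × 10^-4 × 2.87 × 10^6 × 30 = 13780 m³
Total ΔV = 6.107 × 10^6 + 13780 = 6.121 × 10^6 m³

ΔV ≈ 6.12 × 10^6 m³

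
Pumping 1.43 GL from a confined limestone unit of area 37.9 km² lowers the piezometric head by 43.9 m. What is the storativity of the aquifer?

S ≈ 8.6 × 10^-4

A = 37.9 km² = 3.79 × 10^7 m²
ΔV = 1.43 GL = 1.43 × 10^6 m³
S = ΔV / (A × Δh) = 1.43 × 10^6 m³ / (3.79 × 10^7 m² × 43.9 m) = 8.595 × 10^-4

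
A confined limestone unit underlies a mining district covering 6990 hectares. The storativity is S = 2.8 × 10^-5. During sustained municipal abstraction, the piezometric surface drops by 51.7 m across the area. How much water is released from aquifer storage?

ΔV ≈ 1.01 × 10^5 m³

A = 6990 hectares = 6.99 × 10^7 m²
ΔV = S × A × Δh = 2.8 × 10^-5 × 6.99 × 10^7 m² × 51.7 m = 1.012 × 10^5 m³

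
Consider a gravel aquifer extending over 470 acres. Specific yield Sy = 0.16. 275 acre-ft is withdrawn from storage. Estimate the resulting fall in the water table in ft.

Δh ≈ 3.66 ft

A = 470 acres = 1.902 × 10^6 m²
ΔV = 275 acre-ft = 3.392 × 10^5 m³
Δh = ΔV / (Sy × A) = 3.392 × 10^5 m³ / (0.16 × 1.902 × 10^6 m²) = 1.115 m
Δh = 1.115 m = 3.657 ft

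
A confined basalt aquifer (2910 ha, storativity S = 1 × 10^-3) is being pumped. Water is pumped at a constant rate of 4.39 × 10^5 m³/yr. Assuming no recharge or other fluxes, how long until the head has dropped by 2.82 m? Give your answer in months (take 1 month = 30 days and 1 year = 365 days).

t ≈ 2.27 months

A = 2910 ha = 2.91 × 10^7 m²
ΔV = S × A × Δh = 0.001 × 2.91 × 10^7 × 2.82 = 82060 m³
Q = 4.39 × 10^5 m³/yr = 1203 m³/d
t = ΔV / Q = 82060 m³ / 1203 m³/d = 68.23 d
t = 68.23 d ≈ 2.274 months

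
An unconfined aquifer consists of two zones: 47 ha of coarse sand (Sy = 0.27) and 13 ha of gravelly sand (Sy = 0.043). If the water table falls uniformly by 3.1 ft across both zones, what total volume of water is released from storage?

A₁ = 47 ha = 4.7 × 10^5 m²; A₂ = 13 ha = 1.3 × 10^5 m²
Δh = 3.1 ft = 0.9449 m
ΔV₁ = 0.27 × 4.7 × 10^5 × 0.9449 = 1.199 × 10^5 m³
ΔV₂ = 0.043 × 1.3 × 10^5 × 0.9449 = 5282 m³
ΔV = ΔV₁ + ΔV₂ = 1.252 × 10^5 m³

ΔV ≈ 1.25 × 10^5 m³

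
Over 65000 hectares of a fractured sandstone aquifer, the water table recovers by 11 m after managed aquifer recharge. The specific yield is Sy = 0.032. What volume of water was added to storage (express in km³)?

ΔV ≈ 0.229 km³

A = 65000 hectares = 6.5 × 10^8 m²
ΔV = Sy × A × Δh = 0.032 × 6.5 × 10^8 m² × 11 m = 2.288 × 10^8 m³
ΔV = 2.288 × 10^8 m³ = 0.2288 km³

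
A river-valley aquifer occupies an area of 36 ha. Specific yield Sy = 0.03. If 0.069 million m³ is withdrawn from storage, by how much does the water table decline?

A = 36 ha = 3.6 × 10^5 m²
ΔV = 0.069 million m³ = 69000 m³
Δh = ΔV / (Sy × A) = 69000 m³ / (0.03 × 3.6 × 10^5 m²) = 6.389 m

Δh ≈ 6.39 m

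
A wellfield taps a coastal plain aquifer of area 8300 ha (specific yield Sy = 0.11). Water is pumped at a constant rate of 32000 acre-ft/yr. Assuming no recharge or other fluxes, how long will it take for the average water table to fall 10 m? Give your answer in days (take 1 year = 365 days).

A = 8300 ha = 8.3 × 10^7 m²
ΔV = Sy × A × Δh = 0.11 × 8.3 × 10^7 × 10 = 9.13 × 10^7 m³
Q = 32000 acre-ft/yr = 1.081 × 10^5 m³/d
t = ΔV / Q = 9.13 × 10^7 m³ / 1.081 × 10^5 m³/d = 844.3 d

t ≈ 844 days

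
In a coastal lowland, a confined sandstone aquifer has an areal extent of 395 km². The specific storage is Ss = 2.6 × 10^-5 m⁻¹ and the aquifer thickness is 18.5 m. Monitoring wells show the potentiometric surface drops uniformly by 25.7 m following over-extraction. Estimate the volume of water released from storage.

ΔV ≈ 4.88 × 10^6 m³

S = Ss × b = 2.6 × 10^-5 m⁻¹ × 18.5 m = 4.81 × 10^-4
A = 395 km² = 3.95 × 10^8 m²
ΔV = S × A × Δh = 4.81 × 10^-4 × 3.95 × 10^8 m² × 25.7 m = 4.883 × 10^6 m³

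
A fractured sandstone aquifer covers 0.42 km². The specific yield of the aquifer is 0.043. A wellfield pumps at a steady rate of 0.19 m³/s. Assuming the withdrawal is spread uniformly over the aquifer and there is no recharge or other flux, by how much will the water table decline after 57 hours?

Δh ≈ 2.16 m

A = 0.42 km² = 4.2 × 10^5 m²
Q = 0.19 m³/s = 16420 m³/d
t = 57 hours = 2.375 d
ΔV = Q × t = 16420 m³/d × 2.375 d = 38990 m³
Δh = ΔV / (Sy × A) = 38990 / (0.043 × 4.2 × 10^5) = 2.159 m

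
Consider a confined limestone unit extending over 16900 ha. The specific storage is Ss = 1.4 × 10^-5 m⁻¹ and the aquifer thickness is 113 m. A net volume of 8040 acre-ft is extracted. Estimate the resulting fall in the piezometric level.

S = Ss × b = 1.4 × 10^-5 m⁻¹ × 113 m = 1.582 × 10^-3
A = 16900 ha = 1.69 × 10^8 m²
ΔV = 8040 acre-ft = 9.917 × 10^6 m³
Δh = ΔV / (S × A) = 9.917 × 10^6 m³ / (0.001582 × 1.69 × 10^8 m²) = 37.09 m

Δh ≈ 37.1 m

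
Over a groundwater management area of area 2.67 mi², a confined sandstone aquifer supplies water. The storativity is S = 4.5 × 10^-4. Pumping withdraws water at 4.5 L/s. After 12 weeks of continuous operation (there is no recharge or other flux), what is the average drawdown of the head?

A = 2.67 mi² = 6.915 × 10^6 m²
Q = 4.5 L/s = 388.8 m³/d
t = 12 weeks = 84 d
ΔV = Q × t = 388.8 m³/d × 84 d = 32660 m³
Δh = ΔV / (S × A) = 32660 / (4.5 × 10^-4 × 6.915 × 10^6) = 10.5 m

Δh ≈ 10.5 m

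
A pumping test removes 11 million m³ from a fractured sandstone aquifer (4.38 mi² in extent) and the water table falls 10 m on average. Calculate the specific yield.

Sy ≈ 0.097

A = 4.38 mi² = 1.134 × 10^7 m²
ΔV = 11 million m³ = 1.1 × 10^7 m³
Sy = ΔV / (A × Δh) = 1.1 × 10^7 m³ / (1.134 × 10^7 m² × 10 m) = 0.09697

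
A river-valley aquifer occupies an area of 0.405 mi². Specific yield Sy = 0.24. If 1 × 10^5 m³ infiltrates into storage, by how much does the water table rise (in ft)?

A = 0.405 mi² = 1.049 × 10^6 m²
Δh = ΔV / (Sy × A) = 1 × 10^5 m³ / (0.24 × 1.049 × 10^6 m²) = 0.3972 m
Δh = 0.3972 m = 1.303 ft

Δh ≈ 1.3 ft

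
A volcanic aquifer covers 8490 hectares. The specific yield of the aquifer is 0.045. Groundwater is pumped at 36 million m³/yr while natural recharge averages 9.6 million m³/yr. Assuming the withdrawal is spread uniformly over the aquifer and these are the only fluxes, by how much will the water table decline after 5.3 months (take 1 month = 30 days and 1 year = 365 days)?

Δh ≈ 3.01 m

A = 8490 hectares = 8.49 × 10^7 m²
Net abstraction = 36 − 9.6 = 26.4 million m³/yr
Q_net = 26.4 million m³/yr = 72330 m³/d
t = 5.3 months = 159 d
ΔV = Q × t = 72330 m³/d × 159 d = 1.15 × 10^7 m³
Δh = ΔV / (Sy × A) = 1.15 × 10^7 / (0.045 × 8.49 × 10^7) = 3.01 m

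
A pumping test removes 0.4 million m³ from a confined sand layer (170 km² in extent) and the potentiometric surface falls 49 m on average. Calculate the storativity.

A = 170 km² = 1.7 × 10^8 m²
ΔV = 0.4 million m³ = 4 × 10^5 m³
S = ΔV / (A × Δh) = 4 × 10^5 m³ / (1.7 × 10^8 m² × 49 m) = 4.802 × 10^-5

S ≈ 4.8 × 10^-5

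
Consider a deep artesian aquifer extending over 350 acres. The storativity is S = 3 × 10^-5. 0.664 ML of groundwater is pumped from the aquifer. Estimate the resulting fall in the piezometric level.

Δh ≈ 15.6 m

A = 350 acres = 1.416 × 10^6 m²
ΔV = 0.664 ML = 664 m³
Δh = ΔV / (S × A) = 664 m³ / (3 × 10^-5 × 1.416 × 10^6 m²) = 15.63 m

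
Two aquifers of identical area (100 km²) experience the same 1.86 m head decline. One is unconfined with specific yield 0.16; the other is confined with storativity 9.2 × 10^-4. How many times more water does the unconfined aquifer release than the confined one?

ΔV_u / ΔV_c ≈ 174

A = 100 km² = 1 × 10^8 m²
Unconfined: ΔV_u = Sy × A × Δh = 0.16 × 1 × 10^8 × 1.86 = 2.976 × 10^7 m³
Confined: ΔV_c = S × A × Δh = 9.2 × 10^-4 × 1 × 10^8 × 1.86 = 1.711 × 10^5 m³
Ratio = ΔV_u / ΔV_c = Sy / S = 0.16 / 9.2 × 10^-4 = 173.9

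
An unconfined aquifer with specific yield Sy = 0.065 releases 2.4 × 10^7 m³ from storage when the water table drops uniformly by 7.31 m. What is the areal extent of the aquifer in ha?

A = ΔV / (Sy × Δh) = 2.4 × 10^7 / (0.065 × 7.31) = 5.051 × 10^7 m²
A = 5.051 × 10^7 m² = 5051 ha

A ≈ 5050 ha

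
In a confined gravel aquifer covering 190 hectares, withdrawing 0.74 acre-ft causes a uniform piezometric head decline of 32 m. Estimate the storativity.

A = 190 hectares = 1.9 × 10^6 m²
ΔV = 0.74 acre-ft = 912.8 m³
S = ΔV / (A × Δh) = 912.8 m³ / (1.9 × 10^6 m² × 32 m) = 1.501 × 10^-5

S ≈ 1.5 × 10^-5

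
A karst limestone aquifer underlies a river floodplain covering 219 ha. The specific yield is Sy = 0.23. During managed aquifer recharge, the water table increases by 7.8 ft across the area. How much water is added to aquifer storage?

ΔV ≈ 1.2 × 10^6 m³

A = 219 ha = 2.19 × 10^6 m²
Δh = 7.8 ft = 2.377 m
ΔV = Sy × A × Δh = 0.23 × 2.19 × 10^6 m² × 2.377 m = 1.198 × 10^6 m³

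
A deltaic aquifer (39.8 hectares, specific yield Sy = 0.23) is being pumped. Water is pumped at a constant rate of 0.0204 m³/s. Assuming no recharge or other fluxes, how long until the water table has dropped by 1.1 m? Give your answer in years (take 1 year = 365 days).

t ≈ 0.157 years

A = 39.8 hectares = 3.98 × 10^5 m²
ΔV = Sy × A × Δh = 0.23 × 3.98 × 10^5 × 1.1 = 1.007 × 10^5 m³
Q = 0.0204 m³/s = 1763 m³/d
t = ΔV / Q = 1.007 × 10^5 m³ / 1763 m³/d = 57.13 d
t = 57.13 d ≈ 0.1565 years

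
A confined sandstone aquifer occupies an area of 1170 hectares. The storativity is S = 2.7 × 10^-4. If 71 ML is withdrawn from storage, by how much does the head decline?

Δh ≈ 22.5 m

A = 1170 hectares = 1.17 × 10^7 m²
ΔV = 71 ML = 71000 m³
Δh = ΔV / (S × A) = 71000 m³ / (2.7 × 10^-4 × 1.17 × 10^7 m²) = 22.48 m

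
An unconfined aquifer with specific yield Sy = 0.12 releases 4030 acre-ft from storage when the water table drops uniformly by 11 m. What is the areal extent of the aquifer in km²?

ΔV = 4030 acre-ft = 4.971 × 10^6 m³
A = ΔV / (Sy × Δh) = 4.971 × 10^6 / (0.12 × 11) = 3.766 × 10^6 m²
A = 3.766 × 10^6 m² = 3.766 km²

A ≈ 3.77 km²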